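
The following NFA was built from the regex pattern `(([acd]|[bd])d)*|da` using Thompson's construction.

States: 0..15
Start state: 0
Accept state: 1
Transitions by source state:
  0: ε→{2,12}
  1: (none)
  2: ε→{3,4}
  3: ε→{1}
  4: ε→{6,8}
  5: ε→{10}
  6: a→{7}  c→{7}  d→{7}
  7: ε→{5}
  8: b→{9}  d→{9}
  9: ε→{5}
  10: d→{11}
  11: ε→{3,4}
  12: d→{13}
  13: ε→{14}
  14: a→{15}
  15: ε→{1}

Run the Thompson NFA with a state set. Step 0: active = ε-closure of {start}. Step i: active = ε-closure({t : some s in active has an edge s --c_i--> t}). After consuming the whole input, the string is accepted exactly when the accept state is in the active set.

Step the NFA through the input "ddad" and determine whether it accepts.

Answer: ACCEPT

Derivation:
start: ε-closure({0}) = {0,1,2,3,4,6,8,12}
'd' @ 1: {5,7,9,10,13,14}
'd' @ 2: {1,3,4,6,8,11}  ✓accept
'a' @ 3: {5,7,10}
'd' @ 4: {1,3,4,6,8,11}  ✓accept
final: {1,3,4,6,8,11}; accept 1 in set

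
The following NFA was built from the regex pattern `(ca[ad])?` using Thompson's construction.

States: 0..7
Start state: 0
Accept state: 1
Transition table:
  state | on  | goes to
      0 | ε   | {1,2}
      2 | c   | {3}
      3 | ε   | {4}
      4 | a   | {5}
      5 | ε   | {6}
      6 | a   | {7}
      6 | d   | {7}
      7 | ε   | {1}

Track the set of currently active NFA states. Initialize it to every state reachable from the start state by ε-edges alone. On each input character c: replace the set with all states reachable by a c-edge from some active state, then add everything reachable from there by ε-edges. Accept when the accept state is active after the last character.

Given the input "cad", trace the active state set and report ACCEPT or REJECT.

initial (ε-close {0}): {0,1,2}
'c' @ 1: {3,4}
'a' @ 2: {5,6}
'd' @ 3: {1,7}  [accepting]
final: {1,7}; accept 1 in set

Answer: ACCEPT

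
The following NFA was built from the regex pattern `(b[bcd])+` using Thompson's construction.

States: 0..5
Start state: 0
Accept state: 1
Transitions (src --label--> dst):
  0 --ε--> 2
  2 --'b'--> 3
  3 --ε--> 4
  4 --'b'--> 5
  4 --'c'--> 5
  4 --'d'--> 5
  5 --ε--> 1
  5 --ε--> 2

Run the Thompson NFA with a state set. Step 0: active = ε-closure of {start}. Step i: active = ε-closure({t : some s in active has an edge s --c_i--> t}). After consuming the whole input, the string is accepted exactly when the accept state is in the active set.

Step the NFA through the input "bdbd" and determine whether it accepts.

S₀ = ε-closure({0}) = {0,2}
'b' @ 1: {3,4}
'd' @ 2: {1,2,5}  (accept∈set)
'b' @ 3: {3,4}
'd' @ 4: {1,2,5}  (accept∈set)
after full input: {1,2,5}  (accept=1 in)

Answer: ACCEPT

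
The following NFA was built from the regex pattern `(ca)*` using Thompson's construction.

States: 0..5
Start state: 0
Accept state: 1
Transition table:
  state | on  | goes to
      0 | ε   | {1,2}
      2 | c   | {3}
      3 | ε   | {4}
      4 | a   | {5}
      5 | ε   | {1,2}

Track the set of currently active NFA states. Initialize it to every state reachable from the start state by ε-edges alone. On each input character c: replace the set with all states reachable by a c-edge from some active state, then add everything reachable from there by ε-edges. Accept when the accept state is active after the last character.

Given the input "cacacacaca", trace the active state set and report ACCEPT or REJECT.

start: ε-closure({0}) = {0,1,2}
'c' @ 1: {3,4}
'a' @ 2: {1,2,5}  ✓accept
'c' @ 3: {3,4}
'a' @ 4: {1,2,5}  ✓accept
'c' @ 5: {3,4}
'a' @ 6: {1,2,5}  ✓accept
'c' @ 7: {3,4}
'a' @ 8: {1,2,5}  ✓accept
'c' @ 9: {3,4}
'a' @ 10: {1,2,5}  ✓accept
after full input: {1,2,5}  (accept=1 in)

Answer: ACCEPT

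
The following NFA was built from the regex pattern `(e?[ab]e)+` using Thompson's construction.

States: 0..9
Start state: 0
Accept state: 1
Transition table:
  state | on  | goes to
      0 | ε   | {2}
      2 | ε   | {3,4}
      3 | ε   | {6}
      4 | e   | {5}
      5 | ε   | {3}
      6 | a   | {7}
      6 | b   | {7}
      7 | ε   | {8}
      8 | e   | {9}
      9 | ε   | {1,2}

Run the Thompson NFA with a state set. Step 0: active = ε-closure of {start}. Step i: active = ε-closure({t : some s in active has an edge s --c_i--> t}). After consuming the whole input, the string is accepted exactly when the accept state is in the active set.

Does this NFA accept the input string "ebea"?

Answer: REJECT

Trace:
S₀ = ε-closure({0}) = {0,2,3,4,6}
'e' @ 1: {3,5,6}
'b' @ 2: {7,8}
'e' @ 3: {1,2,3,4,6,9}  ✓accept
'a' @ 4: {7,8}
after full input: {7,8}  (accept=1 not in)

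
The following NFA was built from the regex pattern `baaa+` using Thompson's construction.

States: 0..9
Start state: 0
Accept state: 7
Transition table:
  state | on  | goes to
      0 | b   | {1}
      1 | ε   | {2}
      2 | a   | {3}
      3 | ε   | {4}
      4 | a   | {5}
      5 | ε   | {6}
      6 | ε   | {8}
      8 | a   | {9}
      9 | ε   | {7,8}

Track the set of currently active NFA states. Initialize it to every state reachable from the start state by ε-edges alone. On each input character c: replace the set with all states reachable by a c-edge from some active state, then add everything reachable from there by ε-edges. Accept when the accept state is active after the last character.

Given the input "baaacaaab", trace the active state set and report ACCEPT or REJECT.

Answer: REJECT

Derivation:
S₀ = ε-closure({0}) = {0}
'b' @ 1: {1,2}
'a' @ 2: {3,4}
'a' @ 3: {5,6,8}
'a' @ 4: {7,8,9}  (accept∈set)
'c' @ 5: {}  — no active states
rest 'aaab' ignored (set empty)
end set {} — state 7 not in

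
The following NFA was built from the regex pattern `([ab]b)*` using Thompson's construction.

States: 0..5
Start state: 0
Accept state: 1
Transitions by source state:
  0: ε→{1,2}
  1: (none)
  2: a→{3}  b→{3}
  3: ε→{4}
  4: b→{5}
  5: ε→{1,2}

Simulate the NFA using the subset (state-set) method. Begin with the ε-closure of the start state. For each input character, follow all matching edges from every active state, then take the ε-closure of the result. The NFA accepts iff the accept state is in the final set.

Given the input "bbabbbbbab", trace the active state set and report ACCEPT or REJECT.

S₀ = ε-closure({0}) = {0,1,2}
'b' @ 1: {3,4}
'b' @ 2: {1,2,5}  (accept∈set)
'a' @ 3: {3,4}
'b' @ 4: {1,2,5}  (accept∈set)
'b' @ 5: {3,4}
'b' @ 6: {1,2,5}  (accept∈set)
'b' @ 7: {3,4}
'b' @ 8: {1,2,5}  (accept∈set)
'a' @ 9: {3,4}
'b' @ 10: {1,2,5}  (accept∈set)
final: {1,2,5}; accept 1 in set

Answer: ACCEPT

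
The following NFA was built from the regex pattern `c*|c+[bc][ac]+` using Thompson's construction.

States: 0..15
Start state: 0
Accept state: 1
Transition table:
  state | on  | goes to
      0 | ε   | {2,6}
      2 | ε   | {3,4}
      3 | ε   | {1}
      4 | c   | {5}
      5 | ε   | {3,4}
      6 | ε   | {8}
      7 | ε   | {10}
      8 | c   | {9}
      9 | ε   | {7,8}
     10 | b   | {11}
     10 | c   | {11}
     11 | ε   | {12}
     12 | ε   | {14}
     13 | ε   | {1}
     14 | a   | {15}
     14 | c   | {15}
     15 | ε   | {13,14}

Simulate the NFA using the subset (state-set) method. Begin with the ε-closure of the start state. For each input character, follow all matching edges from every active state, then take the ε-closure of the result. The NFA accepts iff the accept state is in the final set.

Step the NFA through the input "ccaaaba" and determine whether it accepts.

Answer: REJECT

Steps:
S₀ = ε-closure({0}) = {0,1,2,3,4,6,8}
'c' @ 1: {1,3,4,5,7,8,9,10}  [accepting]
'c' @ 2: {1,3,4,5,7,8,9,10,11,12,14}  [accepting]
'a' @ 3: {1,13,14,15}  [accepting]
'a' @ 4: {1,13,14,15}  [accepting]
'a' @ 5: {1,13,14,15}  [accepting]
'b' @ 6: {}  — dead — no transitions
rest 'a' ignored (set empty)
final: {}; accept 1 not in set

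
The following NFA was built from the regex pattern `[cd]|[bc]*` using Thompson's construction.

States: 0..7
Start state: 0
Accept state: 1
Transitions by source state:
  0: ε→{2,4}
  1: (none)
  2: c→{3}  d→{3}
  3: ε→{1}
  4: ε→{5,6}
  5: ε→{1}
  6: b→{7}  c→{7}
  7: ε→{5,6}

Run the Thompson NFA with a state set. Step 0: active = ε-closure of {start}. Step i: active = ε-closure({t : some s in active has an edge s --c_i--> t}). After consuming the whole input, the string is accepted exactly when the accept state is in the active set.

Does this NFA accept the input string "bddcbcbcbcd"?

Answer: REJECT

Derivation:
S₀ = ε-closure({0}) = {0,1,2,4,5,6}
'b' @ 1: {1,5,6,7}  [accepting]
'd' @ 2: {}  — dead — no transitions
rest 'dcbcbcbcd' ignored (set empty)
after full input: {}  (accept=1 not in)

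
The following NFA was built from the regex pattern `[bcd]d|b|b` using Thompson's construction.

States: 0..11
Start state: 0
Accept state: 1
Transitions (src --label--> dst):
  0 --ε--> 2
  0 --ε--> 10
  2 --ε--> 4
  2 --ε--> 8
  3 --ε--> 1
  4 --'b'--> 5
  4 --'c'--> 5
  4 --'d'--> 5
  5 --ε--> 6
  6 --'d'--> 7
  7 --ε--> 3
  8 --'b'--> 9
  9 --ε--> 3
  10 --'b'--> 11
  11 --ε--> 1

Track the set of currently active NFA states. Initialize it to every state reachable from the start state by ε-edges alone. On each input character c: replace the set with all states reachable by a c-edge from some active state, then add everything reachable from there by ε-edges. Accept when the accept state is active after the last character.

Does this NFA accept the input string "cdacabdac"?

Answer: REJECT

Derivation:
S₀ = ε-closure({0}) = {0,2,4,8,10}
'c' @ 1: {5,6}
'd' @ 2: {1,3,7}  (accept∈set)
'a' @ 3: {}  — state set empty
rest 'cabdac' ignored (set empty)
end set {} — state 1 not in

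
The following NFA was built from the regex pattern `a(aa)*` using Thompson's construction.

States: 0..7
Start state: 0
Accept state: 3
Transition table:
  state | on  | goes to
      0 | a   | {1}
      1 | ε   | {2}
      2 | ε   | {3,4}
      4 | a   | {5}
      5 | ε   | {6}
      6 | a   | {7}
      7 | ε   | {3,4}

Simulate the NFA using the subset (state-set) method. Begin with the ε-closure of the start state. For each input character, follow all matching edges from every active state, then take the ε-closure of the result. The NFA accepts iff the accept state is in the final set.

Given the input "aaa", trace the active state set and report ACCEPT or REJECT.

Answer: ACCEPT

Derivation:
initial (ε-close {0}): {0}
'a' @ 1: {1,2,3,4}  [accepting]
'a' @ 2: {5,6}
'a' @ 3: {3,4,7}  [accepting]
after full input: {3,4,7}  (accept=3 in)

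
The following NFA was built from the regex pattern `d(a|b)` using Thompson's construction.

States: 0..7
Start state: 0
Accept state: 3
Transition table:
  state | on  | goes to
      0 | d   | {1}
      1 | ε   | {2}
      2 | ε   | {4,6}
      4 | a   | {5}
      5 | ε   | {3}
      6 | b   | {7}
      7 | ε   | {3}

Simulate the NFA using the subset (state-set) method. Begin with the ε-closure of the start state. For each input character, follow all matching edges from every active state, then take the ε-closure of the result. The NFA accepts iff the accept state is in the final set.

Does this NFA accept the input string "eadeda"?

Answer: REJECT

Trace:
initial (ε-close {0}): {0}
'e' @ 1: {}  — dead — no transitions
rest 'adeda' ignored (set empty)
end set {} — state 3 not in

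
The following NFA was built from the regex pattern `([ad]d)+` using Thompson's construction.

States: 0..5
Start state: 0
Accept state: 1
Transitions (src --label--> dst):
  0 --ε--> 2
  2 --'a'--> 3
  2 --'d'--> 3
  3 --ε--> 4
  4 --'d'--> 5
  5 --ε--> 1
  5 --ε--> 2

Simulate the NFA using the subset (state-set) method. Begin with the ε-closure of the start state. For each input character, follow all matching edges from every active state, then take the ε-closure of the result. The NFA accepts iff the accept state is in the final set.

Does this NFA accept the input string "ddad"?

Answer: ACCEPT

Derivation:
S₀ = ε-closure({0}) = {0,2}
'd' @ 1: {3,4}
'd' @ 2: {1,2,5}  [accepting]
'a' @ 3: {3,4}
'd' @ 4: {1,2,5}  [accepting]
after full input: {1,2,5}  (accept=1 in)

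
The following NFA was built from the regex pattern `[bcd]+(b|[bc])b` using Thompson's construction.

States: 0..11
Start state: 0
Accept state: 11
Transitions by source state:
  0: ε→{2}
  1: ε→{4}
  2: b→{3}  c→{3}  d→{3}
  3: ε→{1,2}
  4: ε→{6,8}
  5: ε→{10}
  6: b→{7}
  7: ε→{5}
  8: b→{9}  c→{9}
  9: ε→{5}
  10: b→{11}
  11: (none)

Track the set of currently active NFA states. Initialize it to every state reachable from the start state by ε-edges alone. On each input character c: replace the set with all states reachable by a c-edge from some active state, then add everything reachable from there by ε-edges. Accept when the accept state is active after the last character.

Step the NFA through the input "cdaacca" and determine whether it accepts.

Answer: REJECT

Derivation:
S₀ = ε-closure({0}) = {0,2}
'c' @ 1: {1,2,3,4,6,8}
'd' @ 2: {1,2,3,4,6,8}
'a' @ 3: {}  — no active states
rest 'acca' ignored (set empty)
final: {}; accept 11 not in set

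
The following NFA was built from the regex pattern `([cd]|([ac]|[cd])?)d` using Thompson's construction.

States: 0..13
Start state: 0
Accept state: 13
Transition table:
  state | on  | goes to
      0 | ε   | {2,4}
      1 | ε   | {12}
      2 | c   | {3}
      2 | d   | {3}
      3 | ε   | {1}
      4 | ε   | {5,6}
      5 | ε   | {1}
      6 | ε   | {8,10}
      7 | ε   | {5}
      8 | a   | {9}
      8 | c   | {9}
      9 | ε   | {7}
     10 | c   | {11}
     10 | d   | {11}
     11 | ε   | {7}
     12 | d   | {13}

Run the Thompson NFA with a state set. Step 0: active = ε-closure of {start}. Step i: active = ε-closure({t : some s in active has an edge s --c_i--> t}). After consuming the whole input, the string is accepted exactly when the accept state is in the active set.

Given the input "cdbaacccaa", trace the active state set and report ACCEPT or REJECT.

Answer: REJECT

Steps:
initial (ε-close {0}): {0,1,2,4,5,6,8,10,12}
'c' @ 1: {1,3,5,7,9,11,12}
'd' @ 2: {13}  ✓accept
'b' @ 3: {}  — no active states
rest 'aacccaa' ignored (set empty)
end set {} — state 13 not in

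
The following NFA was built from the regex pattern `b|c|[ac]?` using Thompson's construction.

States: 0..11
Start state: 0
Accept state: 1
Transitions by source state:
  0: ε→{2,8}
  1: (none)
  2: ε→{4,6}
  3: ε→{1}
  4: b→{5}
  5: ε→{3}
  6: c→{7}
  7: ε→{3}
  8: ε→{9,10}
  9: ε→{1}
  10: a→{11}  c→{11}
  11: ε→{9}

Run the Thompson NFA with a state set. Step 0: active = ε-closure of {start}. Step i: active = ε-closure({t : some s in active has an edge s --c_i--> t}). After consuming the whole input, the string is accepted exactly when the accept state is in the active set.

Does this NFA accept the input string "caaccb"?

start: ε-closure({0}) = {0,1,2,4,6,8,9,10}
'c' @ 1: {1,3,7,9,11}  [accepting]
'a' @ 2: {}  — dead — no transitions
rest 'accb' ignored (set empty)
after full input: {}  (accept=1 not in)

Answer: REJECT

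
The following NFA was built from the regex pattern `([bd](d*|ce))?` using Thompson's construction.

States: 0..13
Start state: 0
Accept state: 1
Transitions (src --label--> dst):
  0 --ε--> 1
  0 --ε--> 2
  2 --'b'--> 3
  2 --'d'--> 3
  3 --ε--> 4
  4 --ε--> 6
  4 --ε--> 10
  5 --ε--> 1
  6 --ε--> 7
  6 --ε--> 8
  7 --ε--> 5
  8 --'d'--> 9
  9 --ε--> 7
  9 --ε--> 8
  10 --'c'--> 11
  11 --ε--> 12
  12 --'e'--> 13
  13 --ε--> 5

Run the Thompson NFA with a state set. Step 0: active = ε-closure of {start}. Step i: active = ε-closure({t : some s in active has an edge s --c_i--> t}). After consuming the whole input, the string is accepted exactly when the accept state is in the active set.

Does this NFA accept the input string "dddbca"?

Answer: REJECT

Steps:
initial (ε-close {0}): {0,1,2}
'd' @ 1: {1,3,4,5,6,7,8,10}  [accepting]
'd' @ 2: {1,5,7,8,9}  [accepting]
'd' @ 3: {1,5,7,8,9}  [accepting]
'b' @ 4: {}  — state set empty
rest 'ca' ignored (set empty)
after full input: {}  (accept=1 not in)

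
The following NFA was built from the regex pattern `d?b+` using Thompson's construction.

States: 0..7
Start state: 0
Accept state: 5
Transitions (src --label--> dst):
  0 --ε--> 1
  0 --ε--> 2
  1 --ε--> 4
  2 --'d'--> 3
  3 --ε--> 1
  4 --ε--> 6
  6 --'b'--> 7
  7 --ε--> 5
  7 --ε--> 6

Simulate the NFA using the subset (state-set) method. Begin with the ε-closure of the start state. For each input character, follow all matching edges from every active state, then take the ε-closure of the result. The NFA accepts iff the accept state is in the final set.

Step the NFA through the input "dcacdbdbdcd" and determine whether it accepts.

Answer: REJECT

Trace:
S₀ = ε-closure({0}) = {0,1,2,4,6}
'd' @ 1: {1,3,4,6}
'c' @ 2: {}  — state set empty
rest 'acdbdbdcd' ignored (set empty)
after full input: {}  (accept=5 not in)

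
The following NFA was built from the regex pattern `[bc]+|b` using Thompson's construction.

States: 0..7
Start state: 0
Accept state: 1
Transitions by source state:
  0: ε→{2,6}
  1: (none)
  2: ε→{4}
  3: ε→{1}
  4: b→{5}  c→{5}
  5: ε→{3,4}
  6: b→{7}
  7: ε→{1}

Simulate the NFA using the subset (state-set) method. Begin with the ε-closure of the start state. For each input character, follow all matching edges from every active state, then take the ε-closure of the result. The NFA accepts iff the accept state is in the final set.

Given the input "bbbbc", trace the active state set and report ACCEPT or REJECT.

S₀ = ε-closure({0}) = {0,2,4,6}
'b' @ 1: {1,3,4,5,7}  [accepting]
'b' @ 2: {1,3,4,5}  [accepting]
'b' @ 3: {1,3,4,5}  [accepting]
'b' @ 4: {1,3,4,5}  [accepting]
'c' @ 5: {1,3,4,5}  [accepting]
final: {1,3,4,5}; accept 1 in set

Answer: ACCEPT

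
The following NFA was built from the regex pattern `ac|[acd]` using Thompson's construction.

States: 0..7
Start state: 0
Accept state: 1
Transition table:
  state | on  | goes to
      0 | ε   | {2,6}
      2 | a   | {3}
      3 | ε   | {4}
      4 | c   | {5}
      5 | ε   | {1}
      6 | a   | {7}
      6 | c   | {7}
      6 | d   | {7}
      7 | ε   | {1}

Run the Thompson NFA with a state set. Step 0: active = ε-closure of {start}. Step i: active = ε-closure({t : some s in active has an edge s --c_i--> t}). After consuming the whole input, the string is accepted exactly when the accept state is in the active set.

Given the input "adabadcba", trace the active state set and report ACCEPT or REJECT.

Answer: REJECT

Derivation:
initial (ε-close {0}): {0,2,6}
'a' @ 1: {1,3,4,7}  (accept∈set)
'd' @ 2: {}  — state set empty
rest 'abadcba' ignored (set empty)
final: {}; accept 1 not in set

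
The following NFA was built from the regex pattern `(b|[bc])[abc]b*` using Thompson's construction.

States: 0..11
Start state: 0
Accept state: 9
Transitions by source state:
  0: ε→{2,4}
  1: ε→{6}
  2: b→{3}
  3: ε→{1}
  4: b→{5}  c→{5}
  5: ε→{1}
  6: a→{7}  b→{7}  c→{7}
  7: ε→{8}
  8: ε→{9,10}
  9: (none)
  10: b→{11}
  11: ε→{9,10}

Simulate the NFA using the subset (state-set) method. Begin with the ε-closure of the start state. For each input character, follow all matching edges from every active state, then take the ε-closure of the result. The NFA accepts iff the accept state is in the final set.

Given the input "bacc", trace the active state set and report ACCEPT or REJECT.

Answer: REJECT

Derivation:
start: ε-closure({0}) = {0,2,4}
'b' @ 1: {1,3,5,6}
'a' @ 2: {7,8,9,10}  (accept∈set)
'c' @ 3: {}  — state set empty
rest 'c' ignored (set empty)
after full input: {}  (accept=9 not in)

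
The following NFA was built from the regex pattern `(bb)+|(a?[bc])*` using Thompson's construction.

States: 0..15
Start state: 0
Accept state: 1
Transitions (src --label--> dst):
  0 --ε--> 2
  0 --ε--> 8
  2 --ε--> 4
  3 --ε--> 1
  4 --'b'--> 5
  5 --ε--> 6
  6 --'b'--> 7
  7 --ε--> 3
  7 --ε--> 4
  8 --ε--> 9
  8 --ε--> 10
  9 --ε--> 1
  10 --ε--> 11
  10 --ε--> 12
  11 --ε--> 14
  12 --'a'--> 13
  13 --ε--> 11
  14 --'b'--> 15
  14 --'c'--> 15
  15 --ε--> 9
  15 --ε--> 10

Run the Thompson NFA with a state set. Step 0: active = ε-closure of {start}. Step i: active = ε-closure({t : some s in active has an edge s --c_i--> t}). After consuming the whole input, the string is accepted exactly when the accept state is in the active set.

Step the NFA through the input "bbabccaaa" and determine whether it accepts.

Answer: REJECT

Derivation:
start: ε-closure({0}) = {0,1,2,4,8,9,10,11,12,14}
'b' @ 1: {1,5,6,9,10,11,12,14,15}  ✓accept
'b' @ 2: {1,3,4,7,9,10,11,12,14,15}  ✓accept
'a' @ 3: {11,13,14}
'b' @ 4: {1,9,10,11,12,14,15}  ✓accept
'c' @ 5: {1,9,10,11,12,14,15}  ✓accept
'c' @ 6: {1,9,10,11,12,14,15}  ✓accept
'a' @ 7: {11,13,14}
'a' @ 8: {}  — dead — no transitions
rest 'a' ignored (set empty)
end set {} — state 1 not in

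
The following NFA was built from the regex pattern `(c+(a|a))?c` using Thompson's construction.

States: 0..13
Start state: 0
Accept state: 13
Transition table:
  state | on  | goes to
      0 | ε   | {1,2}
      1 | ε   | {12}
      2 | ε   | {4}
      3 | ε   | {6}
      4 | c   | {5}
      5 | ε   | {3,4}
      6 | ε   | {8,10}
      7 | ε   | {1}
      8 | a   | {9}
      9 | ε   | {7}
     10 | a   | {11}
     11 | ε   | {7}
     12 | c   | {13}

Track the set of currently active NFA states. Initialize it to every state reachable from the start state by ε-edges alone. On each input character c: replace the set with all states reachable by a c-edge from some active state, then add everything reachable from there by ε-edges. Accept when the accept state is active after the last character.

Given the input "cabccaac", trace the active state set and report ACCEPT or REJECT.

initial (ε-close {0}): {0,1,2,4,12}
'c' @ 1: {3,4,5,6,8,10,13}  (accept∈set)
'a' @ 2: {1,7,9,11,12}
'b' @ 3: {}  — state set empty
rest 'ccaac' ignored (set empty)
after full input: {}  (accept=13 not in)

Answer: REJECT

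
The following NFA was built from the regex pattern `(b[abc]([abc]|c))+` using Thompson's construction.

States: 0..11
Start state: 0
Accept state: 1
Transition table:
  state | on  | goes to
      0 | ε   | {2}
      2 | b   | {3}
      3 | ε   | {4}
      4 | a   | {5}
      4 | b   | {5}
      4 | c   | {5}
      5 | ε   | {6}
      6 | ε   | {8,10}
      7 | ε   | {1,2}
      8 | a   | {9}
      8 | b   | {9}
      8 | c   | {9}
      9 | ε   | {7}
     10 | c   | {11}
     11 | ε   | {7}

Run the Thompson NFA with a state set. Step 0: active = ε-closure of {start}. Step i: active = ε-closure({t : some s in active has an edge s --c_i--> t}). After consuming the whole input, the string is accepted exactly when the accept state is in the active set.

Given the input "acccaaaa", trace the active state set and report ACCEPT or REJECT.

Answer: REJECT

Trace:
start: ε-closure({0}) = {0,2}
'a' @ 1: {}  — state set empty
rest 'cccaaaa' ignored (set empty)
end set {} — state 1 not in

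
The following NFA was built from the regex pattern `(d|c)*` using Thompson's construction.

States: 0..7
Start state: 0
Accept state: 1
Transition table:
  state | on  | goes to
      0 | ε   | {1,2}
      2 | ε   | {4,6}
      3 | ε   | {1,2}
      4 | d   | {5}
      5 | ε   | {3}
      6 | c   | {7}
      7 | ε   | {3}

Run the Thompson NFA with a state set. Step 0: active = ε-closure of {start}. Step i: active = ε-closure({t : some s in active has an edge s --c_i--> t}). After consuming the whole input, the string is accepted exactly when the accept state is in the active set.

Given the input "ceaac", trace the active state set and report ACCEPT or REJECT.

initial (ε-close {0}): {0,1,2,4,6}
'c' @ 1: {1,2,3,4,6,7}  ✓accept
'e' @ 2: {}  — no active states
rest 'aac' ignored (set empty)
final: {}; accept 1 not in set

Answer: REJECT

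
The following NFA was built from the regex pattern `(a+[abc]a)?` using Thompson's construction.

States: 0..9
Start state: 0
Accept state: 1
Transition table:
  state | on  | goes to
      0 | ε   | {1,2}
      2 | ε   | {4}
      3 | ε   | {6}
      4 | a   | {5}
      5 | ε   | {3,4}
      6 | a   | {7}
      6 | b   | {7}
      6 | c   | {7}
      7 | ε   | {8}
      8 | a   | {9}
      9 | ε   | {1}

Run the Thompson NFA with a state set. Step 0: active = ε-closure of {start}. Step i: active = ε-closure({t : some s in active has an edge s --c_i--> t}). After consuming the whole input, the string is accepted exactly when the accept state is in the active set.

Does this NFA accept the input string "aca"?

Answer: ACCEPT

Steps:
start: ε-closure({0}) = {0,1,2,4}
'a' @ 1: {3,4,5,6}
'c' @ 2: {7,8}
'a' @ 3: {1,9}  [accepting]
after full input: {1,9}  (accept=1 in)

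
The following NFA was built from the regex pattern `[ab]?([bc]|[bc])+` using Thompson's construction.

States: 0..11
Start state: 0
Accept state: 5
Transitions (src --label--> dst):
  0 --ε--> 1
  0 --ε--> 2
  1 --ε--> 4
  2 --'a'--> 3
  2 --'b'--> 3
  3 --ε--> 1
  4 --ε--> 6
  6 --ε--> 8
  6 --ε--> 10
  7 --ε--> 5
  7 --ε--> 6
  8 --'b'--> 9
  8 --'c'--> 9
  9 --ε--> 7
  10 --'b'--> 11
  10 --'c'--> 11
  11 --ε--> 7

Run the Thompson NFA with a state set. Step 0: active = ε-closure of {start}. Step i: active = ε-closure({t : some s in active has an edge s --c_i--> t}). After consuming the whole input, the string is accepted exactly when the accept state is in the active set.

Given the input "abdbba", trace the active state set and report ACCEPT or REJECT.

Answer: REJECT

Derivation:
start: ε-closure({0}) = {0,1,2,4,6,8,10}
'a' @ 1: {1,3,4,6,8,10}
'b' @ 2: {5,6,7,8,9,10,11}  (accept∈set)
'd' @ 3: {}  — no active states
rest 'bba' ignored (set empty)
final: {}; accept 5 not in set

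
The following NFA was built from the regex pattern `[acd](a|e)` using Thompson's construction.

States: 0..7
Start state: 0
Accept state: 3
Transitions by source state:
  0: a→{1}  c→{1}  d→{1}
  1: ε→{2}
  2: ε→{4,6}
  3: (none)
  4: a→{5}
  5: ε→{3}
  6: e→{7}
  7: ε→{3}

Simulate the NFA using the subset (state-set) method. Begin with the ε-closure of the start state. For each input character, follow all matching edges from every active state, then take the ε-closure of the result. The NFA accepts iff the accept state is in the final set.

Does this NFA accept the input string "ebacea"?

Answer: REJECT

Derivation:
start: ε-closure({0}) = {0}
'e' @ 1: {}  — no active states
rest 'bacea' ignored (set empty)
final: {}; accept 3 not in set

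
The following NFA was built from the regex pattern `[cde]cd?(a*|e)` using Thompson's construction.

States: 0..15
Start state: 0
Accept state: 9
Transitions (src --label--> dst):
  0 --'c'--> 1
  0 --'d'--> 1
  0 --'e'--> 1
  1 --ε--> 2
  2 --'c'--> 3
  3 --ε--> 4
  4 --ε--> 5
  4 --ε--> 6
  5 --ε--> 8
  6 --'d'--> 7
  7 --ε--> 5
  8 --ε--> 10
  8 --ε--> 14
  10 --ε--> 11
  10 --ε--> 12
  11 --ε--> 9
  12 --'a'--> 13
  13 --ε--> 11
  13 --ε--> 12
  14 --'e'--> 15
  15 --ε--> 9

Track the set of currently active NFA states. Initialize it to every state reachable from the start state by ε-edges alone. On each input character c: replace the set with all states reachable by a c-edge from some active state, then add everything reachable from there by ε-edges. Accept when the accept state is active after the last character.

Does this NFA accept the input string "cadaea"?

initial (ε-close {0}): {0}
'c' @ 1: {1,2}
'a' @ 2: {}  — no active states
rest 'daea' ignored (set empty)
final: {}; accept 9 not in set

Answer: REJECT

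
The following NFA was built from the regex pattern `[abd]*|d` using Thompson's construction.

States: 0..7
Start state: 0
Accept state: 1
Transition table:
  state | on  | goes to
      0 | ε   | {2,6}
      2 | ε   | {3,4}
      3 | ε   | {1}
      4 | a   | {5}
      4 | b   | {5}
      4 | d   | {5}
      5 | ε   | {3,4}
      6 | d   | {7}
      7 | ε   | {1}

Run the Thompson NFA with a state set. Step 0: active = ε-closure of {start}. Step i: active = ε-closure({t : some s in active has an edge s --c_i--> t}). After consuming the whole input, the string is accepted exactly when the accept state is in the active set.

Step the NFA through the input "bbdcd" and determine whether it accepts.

Answer: REJECT

Trace:
S₀ = ε-closure({0}) = {0,1,2,3,4,6}
'b' @ 1: {1,3,4,5}  (accept∈set)
'b' @ 2: {1,3,4,5}  (accept∈set)
'd' @ 3: {1,3,4,5}  (accept∈set)
'c' @ 4: {}  — no active states
rest 'd' ignored (set empty)
after full input: {}  (accept=1 not in)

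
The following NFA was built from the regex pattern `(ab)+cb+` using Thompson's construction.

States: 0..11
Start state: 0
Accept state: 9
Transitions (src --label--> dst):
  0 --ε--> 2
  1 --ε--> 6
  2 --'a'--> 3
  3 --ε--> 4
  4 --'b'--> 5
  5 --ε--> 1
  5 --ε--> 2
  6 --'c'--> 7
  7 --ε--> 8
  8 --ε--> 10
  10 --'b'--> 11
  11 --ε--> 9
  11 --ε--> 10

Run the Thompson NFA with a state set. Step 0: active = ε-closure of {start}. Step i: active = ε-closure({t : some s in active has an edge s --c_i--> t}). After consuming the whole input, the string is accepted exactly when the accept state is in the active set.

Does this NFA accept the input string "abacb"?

initial (ε-close {0}): {0,2}
'a' @ 1: {3,4}
'b' @ 2: {1,2,5,6}
'a' @ 3: {3,4}
'c' @ 4: {}  — no active states
rest 'b' ignored (set empty)
final: {}; accept 9 not in set

Answer: REJECT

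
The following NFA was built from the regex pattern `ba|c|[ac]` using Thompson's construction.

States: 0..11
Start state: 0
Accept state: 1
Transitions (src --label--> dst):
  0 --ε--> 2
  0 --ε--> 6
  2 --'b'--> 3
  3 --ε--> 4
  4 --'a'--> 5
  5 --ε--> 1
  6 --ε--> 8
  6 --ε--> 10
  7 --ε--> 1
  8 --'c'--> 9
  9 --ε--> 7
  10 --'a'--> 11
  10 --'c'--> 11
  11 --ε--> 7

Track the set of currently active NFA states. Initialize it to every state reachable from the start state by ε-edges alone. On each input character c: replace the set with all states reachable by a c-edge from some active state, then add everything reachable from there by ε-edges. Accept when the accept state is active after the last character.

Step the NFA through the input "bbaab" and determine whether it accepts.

initial (ε-close {0}): {0,2,6,8,10}
'b' @ 1: {3,4}
'b' @ 2: {}  — state set empty
rest 'aab' ignored (set empty)
final: {}; accept 1 not in set

Answer: REJECT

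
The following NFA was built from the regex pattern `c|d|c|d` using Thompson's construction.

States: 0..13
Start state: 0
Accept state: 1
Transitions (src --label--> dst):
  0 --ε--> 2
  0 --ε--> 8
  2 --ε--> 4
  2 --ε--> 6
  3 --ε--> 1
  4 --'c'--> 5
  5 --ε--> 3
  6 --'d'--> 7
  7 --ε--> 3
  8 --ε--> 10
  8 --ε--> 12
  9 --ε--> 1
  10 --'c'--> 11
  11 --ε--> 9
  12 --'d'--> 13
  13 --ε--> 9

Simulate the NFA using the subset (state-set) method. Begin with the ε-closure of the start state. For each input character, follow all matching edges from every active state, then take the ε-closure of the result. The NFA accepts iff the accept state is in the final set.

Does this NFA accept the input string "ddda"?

S₀ = ε-closure({0}) = {0,2,4,6,8,10,12}
'd' @ 1: {1,3,7,9,13}  [accepting]
'd' @ 2: {}  — no active states
rest 'da' ignored (set empty)
after full input: {}  (accept=1 not in)

Answer: REJECT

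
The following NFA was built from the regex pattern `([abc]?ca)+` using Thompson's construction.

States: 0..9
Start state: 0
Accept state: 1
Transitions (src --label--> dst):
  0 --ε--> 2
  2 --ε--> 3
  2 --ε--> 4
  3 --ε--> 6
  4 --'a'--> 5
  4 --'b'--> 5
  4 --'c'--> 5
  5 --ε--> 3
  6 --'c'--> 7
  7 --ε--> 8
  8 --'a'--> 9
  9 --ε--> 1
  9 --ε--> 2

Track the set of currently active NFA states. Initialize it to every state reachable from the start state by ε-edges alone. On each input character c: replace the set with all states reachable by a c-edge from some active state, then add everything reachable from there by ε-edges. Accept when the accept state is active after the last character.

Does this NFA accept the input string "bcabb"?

Answer: REJECT

Steps:
initial (ε-close {0}): {0,2,3,4,6}
'b' @ 1: {3,5,6}
'c' @ 2: {7,8}
'a' @ 3: {1,2,3,4,6,9}  (accept∈set)
'b' @ 4: {3,5,6}
'b' @ 5: {}  — dead — no transitions
end set {} — state 1 not in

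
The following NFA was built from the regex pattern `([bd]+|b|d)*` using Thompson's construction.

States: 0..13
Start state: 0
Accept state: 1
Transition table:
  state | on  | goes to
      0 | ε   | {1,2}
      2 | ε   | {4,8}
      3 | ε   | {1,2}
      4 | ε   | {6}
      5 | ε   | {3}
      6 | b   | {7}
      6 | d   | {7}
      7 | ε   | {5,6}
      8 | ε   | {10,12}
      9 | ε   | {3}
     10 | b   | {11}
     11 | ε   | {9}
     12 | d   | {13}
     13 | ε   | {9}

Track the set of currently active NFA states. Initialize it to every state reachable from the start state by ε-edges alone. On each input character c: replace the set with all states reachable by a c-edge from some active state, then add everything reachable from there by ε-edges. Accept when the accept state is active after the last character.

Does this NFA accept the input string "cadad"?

start: ε-closure({0}) = {0,1,2,4,6,8,10,12}
'c' @ 1: {}  — dead — no transitions
rest 'adad' ignored (set empty)
after full input: {}  (accept=1 not in)

Answer: REJECT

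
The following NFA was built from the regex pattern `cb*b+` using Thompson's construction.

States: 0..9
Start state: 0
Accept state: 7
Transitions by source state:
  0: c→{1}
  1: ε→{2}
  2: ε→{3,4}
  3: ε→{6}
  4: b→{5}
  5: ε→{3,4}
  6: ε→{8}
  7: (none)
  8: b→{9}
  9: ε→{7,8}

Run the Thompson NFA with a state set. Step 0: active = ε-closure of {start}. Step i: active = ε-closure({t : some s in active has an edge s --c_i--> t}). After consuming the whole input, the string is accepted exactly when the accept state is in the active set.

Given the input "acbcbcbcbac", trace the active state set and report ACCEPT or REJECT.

start: ε-closure({0}) = {0}
'a' @ 1: {}  — no active states
rest 'cbcbcbcbac' ignored (set empty)
end set {} — state 7 not in

Answer: REJECT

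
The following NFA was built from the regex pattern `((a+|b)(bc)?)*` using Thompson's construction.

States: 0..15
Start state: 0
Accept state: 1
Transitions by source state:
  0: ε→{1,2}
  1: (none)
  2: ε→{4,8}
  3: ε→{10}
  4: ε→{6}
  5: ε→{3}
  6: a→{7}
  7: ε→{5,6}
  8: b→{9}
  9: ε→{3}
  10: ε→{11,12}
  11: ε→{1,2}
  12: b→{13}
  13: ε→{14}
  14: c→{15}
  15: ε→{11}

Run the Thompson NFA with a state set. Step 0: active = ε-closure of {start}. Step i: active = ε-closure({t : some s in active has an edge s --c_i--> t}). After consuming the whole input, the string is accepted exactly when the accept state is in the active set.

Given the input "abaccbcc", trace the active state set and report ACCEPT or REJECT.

start: ε-closure({0}) = {0,1,2,4,6,8}
'a' @ 1: {1,2,3,4,5,6,7,8,10,11,12}  (accept∈set)
'b' @ 2: {1,2,3,4,6,8,9,10,11,12,13,14}  (accept∈set)
'a' @ 3: {1,2,3,4,5,6,7,8,10,11,12}  (accept∈set)
'c' @ 4: {}  — no active states
rest 'cbcc' ignored (set empty)
end set {} — state 1 not in

Answer: REJECT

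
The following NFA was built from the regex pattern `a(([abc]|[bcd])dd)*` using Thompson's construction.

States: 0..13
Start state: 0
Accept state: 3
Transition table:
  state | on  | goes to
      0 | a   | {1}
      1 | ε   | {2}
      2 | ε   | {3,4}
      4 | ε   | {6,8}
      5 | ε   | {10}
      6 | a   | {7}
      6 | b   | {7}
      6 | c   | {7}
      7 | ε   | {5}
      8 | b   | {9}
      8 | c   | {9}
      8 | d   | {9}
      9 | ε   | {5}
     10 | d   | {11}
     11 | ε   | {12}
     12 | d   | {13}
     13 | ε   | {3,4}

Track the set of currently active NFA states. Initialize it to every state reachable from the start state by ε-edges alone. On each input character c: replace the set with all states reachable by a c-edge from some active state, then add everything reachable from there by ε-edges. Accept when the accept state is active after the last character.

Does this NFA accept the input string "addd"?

Answer: ACCEPT

Steps:
start: ε-closure({0}) = {0}
'a' @ 1: {1,2,3,4,6,8}  (accept∈set)
'd' @ 2: {5,9,10}
'd' @ 3: {11,12}
'd' @ 4: {3,4,6,8,13}  (accept∈set)
final: {3,4,6,8,13}; accept 3 in set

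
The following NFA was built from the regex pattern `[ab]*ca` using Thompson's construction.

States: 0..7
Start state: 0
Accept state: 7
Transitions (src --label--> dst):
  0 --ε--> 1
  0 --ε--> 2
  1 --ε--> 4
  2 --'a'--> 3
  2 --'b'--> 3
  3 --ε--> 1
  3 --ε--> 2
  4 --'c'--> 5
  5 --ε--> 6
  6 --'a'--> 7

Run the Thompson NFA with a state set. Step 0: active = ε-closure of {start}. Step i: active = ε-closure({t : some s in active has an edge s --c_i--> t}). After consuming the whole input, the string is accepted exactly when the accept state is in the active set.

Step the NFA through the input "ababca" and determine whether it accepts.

S₀ = ε-closure({0}) = {0,1,2,4}
'a' @ 1: {1,2,3,4}
'b' @ 2: {1,2,3,4}
'a' @ 3: {1,2,3,4}
'b' @ 4: {1,2,3,4}
'c' @ 5: {5,6}
'a' @ 6: {7}  [accepting]
after full input: {7}  (accept=7 in)

Answer: ACCEPT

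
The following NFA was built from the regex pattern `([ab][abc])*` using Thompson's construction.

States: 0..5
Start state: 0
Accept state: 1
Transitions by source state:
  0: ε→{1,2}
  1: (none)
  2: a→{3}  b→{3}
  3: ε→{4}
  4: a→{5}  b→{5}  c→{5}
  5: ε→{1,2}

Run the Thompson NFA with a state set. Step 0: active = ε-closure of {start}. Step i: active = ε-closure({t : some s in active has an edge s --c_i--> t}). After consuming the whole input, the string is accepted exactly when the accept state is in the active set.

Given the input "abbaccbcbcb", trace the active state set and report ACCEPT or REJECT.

S₀ = ε-closure({0}) = {0,1,2}
'a' @ 1: {3,4}
'b' @ 2: {1,2,5}  ✓accept
'b' @ 3: {3,4}
'a' @ 4: {1,2,5}  ✓accept
'c' @ 5: {}  — no active states
rest 'cbcbcb' ignored (set empty)
after full input: {}  (accept=1 not in)

Answer: REJECT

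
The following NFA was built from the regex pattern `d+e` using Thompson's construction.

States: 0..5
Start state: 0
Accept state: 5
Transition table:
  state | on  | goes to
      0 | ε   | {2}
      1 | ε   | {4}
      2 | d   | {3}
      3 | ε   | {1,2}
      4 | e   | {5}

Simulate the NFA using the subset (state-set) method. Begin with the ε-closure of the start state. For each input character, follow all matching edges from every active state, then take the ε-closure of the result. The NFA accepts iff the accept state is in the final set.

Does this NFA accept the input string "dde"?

initial (ε-close {0}): {0,2}
'd' @ 1: {1,2,3,4}
'd' @ 2: {1,2,3,4}
'e' @ 3: {5}  [accepting]
end set {5} — state 5 in

Answer: ACCEPT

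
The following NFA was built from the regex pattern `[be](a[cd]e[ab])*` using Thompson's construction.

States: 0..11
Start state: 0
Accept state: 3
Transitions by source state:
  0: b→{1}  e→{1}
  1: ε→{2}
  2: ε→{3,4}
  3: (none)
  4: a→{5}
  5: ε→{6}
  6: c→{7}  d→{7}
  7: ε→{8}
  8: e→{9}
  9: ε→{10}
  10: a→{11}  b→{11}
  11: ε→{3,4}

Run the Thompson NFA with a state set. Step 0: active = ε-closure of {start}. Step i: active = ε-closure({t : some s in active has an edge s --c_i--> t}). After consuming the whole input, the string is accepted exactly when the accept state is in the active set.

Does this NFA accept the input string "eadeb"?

initial (ε-close {0}): {0}
'e' @ 1: {1,2,3,4}  ✓accept
'a' @ 2: {5,6}
'd' @ 3: {7,8}
'e' @ 4: {9,10}
'b' @ 5: {3,4,11}  ✓accept
final: {3,4,11}; accept 3 in set

Answer: ACCEPT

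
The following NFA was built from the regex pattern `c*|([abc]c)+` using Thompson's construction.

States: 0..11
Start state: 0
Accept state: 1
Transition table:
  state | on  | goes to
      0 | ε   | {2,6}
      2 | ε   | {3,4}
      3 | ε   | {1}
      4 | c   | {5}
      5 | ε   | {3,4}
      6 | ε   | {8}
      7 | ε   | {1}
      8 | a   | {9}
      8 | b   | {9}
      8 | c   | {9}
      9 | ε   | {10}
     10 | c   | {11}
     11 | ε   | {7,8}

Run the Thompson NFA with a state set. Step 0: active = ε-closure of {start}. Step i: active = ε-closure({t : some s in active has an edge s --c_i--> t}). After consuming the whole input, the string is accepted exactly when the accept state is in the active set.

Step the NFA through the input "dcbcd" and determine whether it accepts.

start: ε-closure({0}) = {0,1,2,3,4,6,8}
'd' @ 1: {}  — state set empty
rest 'cbcd' ignored (set empty)
after full input: {}  (accept=1 not in)

Answer: REJECT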